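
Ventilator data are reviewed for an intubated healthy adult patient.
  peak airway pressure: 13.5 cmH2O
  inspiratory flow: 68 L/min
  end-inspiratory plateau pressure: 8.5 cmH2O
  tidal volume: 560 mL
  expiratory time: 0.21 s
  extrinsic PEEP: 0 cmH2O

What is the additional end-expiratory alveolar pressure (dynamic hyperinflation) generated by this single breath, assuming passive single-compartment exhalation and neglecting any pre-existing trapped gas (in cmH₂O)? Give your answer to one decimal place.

4.1

Flow: 68 L/min ÷ 60 = 1.1333 L/s.
R = (PIP − Pplat)/V̇ = (13.5 − 8.5) / 1.1333 = 5.0/1.1333 = 4.412 cmH2O·s/L.
C = Vt/(Pplat − PEEP) = 560.0 / (8.5 − 0) = 560.0/8.5 = 65.882 mL/cmH2O.
τ = R × C = 4.412 × 0.06588 L/cmH2O = 0.2907 s.
Fraction remaining = e^(−Te/τ) = e^(−0.21/0.2907) = 0.4856; trapped volume = 560.0 × 0.4856 = 271.94 mL.
Additional alveolar pressure from trapping ≈ V_trapped / C = 271.94 / 65.882 = 4.128 cmH2O.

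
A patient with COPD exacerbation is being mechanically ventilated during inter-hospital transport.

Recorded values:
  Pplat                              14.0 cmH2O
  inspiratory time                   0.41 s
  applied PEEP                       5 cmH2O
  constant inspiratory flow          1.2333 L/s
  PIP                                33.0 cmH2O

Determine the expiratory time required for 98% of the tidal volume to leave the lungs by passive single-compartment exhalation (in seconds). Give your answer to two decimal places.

Vt = flow × Ti = 1.2333 L/s × 0.41 s × 1000 mL/L = 505.65 mL.
R = (PIP − Pplat)/V̇ = (33.0 − 14.0) / 1.2333 = 19.0/1.2333 = 15.406 cmH2O·s/L.
C = Vt/(Pplat − PEEP) = 505.65 / (14.0 − 5) = 505.65/9.0 = 56.183 mL/cmH2O.
τ = R × C = 15.406 × 0.05618 L/cmH2O = 0.8655 s.
t = −τ·ln(1 − 0.98) = −0.8655·ln(0.02) = 3.386 s.

3.39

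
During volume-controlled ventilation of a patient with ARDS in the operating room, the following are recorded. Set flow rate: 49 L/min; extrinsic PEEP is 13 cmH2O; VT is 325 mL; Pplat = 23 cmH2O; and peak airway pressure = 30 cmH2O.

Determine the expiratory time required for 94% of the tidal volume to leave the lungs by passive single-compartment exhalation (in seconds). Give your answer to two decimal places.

Flow: 49 L/min ÷ 60 = 0.8167 L/s.
R = (PIP − Pplat)/V̇ = (30 − 23) / 0.8167 = 7.0/0.8167 = 8.571 cmH2O·s/L.
C = Vt/(Pplat − PEEP) = 325.0 / (23 − 13) = 325.0/10.0 = 32.5 mL/cmH2O.
τ = R × C = 8.571 × 0.0325 L/cmH2O = 0.2786 s.
t = −τ·ln(1 − 0.94) = −0.2786·ln(0.06) = 0.7838 s.

0.78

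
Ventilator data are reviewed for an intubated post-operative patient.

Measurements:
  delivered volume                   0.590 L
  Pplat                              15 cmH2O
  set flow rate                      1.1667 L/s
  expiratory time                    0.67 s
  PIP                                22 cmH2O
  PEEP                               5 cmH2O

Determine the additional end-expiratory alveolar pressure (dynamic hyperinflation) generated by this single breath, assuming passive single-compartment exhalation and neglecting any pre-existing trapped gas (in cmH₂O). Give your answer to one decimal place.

R = (PIP − Pplat)/V̇ = (22 − 15) / 1.1667 = 7.0/1.1667 = 6.0 cmH2O·s/L.
C = Vt/(Pplat − PEEP) = 590.0 / (15 − 5) = 590.0/10.0 = 59.0 mL/cmH2O.
τ = R × C = 6.0 × 0.059 L/cmH2O = 0.354 s.
Fraction remaining = e^(−Te/τ) = e^(−0.67/0.354) = 0.1507; trapped volume = 590.0 × 0.1507 = 88.913 mL.
Additional alveolar pressure from trapping ≈ V_trapped / C = 88.913 / 59.0 = 1.507 cmH2O.

1.5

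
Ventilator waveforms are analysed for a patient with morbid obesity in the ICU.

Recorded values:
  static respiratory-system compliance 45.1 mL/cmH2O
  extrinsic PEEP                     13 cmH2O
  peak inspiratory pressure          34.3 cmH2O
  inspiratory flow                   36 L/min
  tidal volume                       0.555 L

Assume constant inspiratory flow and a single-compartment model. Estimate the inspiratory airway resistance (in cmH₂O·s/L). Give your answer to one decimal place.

Flow: 36 L/min ÷ 60 = 0.6 L/s.
Equation of motion (constant flow): PIP = Vt/C + R·V̇ + PEEP.
R·V̇ = PIP − Vt/C − PEEP = 34.3 − 555/45.1 − 13 = 34.3 − 12.306 − 13 = 8.994 cmH2O.
R = 8.994 / 0.6 = 14.99 cmH2O·s/L.

15.0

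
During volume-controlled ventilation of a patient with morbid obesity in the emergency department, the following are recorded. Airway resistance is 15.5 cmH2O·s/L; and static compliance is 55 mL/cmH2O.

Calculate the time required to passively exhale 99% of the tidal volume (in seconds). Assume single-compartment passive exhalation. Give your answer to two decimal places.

3.93

τ = R × C = 15.5 × 55 mL/cmH2O = 15.5 × 0.055 L/cmH2O = 0.8525 s.
Exhaled fraction f = 1 − e^(−t/τ) → t = −τ·ln(1 − f) = −0.8525·ln(0.01) = 3.926 s.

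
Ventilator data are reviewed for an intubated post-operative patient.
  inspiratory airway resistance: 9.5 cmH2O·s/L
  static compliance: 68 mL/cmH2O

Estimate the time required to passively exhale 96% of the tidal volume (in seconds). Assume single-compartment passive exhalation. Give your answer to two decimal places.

τ = R × C = 9.5 × 68 mL/cmH2O = 9.5 × 0.068 L/cmH2O = 0.646 s.
Exhaled fraction f = 1 − e^(−t/τ) → t = −τ·ln(1 − f) = −0.646·ln(0.04) = 2.079 s.

2.08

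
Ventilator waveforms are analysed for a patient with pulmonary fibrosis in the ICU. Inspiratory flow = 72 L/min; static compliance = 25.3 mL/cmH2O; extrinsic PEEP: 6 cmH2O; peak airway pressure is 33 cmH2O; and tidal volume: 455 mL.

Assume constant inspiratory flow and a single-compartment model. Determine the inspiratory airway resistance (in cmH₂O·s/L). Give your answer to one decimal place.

Flow: 72 L/min ÷ 60 = 1.2 L/s.
Equation of motion (constant flow): PIP = Vt/C + R·V̇ + PEEP.
R·V̇ = PIP − Vt/C − PEEP = 33 − 455/25.3 − 6 = 33 − 17.984 − 6 = 9.016 cmH2O.
R = 9.016 / 1.2 = 7.513 cmH2O·s/L.

7.5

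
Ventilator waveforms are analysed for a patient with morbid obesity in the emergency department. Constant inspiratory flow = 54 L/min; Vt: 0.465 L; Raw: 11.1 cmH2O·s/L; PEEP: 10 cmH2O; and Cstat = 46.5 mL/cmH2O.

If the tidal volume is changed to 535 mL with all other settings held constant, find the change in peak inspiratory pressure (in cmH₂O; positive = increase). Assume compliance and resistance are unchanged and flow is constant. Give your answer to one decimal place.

1.5

PIP = Vt/C + R·V̇ + PEEP (constant-flow equation of motion).
Only the elastic term changes: ΔPIP = ΔVt / C = (535 − 465) / 46.5 = 1.505 cmH2O.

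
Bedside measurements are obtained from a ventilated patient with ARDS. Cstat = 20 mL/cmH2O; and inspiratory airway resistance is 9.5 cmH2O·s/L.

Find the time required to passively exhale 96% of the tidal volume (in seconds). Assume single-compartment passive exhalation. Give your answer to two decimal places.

0.61

τ = R × C = 9.5 × 20 mL/cmH2O = 9.5 × 0.020 L/cmH2O = 0.19 s.
Exhaled fraction f = 1 − e^(−t/τ) → t = −τ·ln(1 − f) = −0.19·ln(0.04) = 0.6116 s.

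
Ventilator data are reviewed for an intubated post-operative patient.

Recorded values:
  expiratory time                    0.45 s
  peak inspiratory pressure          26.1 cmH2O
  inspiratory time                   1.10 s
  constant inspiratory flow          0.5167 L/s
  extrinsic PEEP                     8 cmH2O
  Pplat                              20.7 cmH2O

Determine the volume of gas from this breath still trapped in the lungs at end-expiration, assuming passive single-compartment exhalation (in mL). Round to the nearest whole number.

217

Vt = flow × Ti = 0.5167 L/s × 1.10 s × 1000 mL/L = 568.37 mL.
R = (PIP − Pplat)/V̇ = (26.1 − 20.7) / 0.5167 = 5.4/0.5167 = 10.451 cmH2O·s/L.
C = Vt/(Pplat − PEEP) = 568.37 / (20.7 − 8) = 568.37/12.7 = 44.754 mL/cmH2O.
τ = R × C = 10.451 × 0.04475 L/cmH2O = 0.4677 s.
Fraction remaining = e^(−Te/τ) = e^(−0.45/0.4677) = 0.3821.
Trapped volume = 568.37 × 0.3821 = 217.17 mL.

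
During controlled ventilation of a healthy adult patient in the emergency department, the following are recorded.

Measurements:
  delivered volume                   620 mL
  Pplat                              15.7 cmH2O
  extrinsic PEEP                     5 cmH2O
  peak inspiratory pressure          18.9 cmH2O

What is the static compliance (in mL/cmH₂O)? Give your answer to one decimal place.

57.9

Cstat = Vt / (Pplat − PEEP) = 620 / (15.7 − 5) = 620 / 10.7 = 57.944 mL/cmH2O.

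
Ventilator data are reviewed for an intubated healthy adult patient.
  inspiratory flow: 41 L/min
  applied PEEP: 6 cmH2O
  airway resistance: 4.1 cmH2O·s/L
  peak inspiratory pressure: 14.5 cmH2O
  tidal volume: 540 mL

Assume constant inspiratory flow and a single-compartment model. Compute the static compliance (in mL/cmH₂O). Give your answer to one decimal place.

Flow: 41 L/min ÷ 60 = 0.6833 L/s.
Equation of motion (constant flow): PIP = Vt/C + R·V̇ + PEEP.
Vt/C = PIP − R·V̇ − PEEP = 14.5 − 4.1×0.6833 − 6 = 14.5 − 2.802 − 6 = 5.698 cmH2O.
C = Vt / 5.698 = 540 / 5.698 = 94.77 mL/cmH2O.

94.8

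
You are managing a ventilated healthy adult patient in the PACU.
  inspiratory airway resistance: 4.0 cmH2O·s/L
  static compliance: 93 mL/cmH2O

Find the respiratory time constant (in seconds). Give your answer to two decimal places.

0.37

τ = R × C = 4.0 × 93 mL/cmH2O = 4.0 × 0.093 L/cmH2O = 0.372 s.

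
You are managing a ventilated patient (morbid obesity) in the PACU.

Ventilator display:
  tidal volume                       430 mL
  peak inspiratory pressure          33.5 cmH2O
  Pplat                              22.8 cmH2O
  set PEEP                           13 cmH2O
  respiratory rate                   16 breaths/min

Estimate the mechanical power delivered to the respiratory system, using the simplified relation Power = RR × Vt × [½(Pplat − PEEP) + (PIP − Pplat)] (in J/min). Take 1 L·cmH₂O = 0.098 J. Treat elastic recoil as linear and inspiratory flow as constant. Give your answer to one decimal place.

10.5

Per-breath work = Vt × [½(Pplat−PEEP) + (PIP−Pplat)] = 0.430 × [0.5×9.8 + 10.7] = 0.430 × 15.6 = 6.708 L·cmH2O.
Power = 16 × 6.708 = 107.33 L·cmH2O/min.
× 0.098 J/(L·cmH2O) → 10.518 J/min.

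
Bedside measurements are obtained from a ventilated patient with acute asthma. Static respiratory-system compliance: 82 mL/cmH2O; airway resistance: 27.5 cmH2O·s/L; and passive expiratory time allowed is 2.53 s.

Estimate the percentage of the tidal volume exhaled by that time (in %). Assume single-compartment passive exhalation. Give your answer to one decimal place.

67.4

τ = R × C = 27.5 × 82 mL/cmH2O = 27.5 × 0.082 L/cmH2O = 2.255 s.
Passive exhalation: V(t)/V₀ = e^(−t/τ) = e^(−2.53/2.255) = 0.3256.
Fraction exhaled = 1 − 0.3256 = 0.6744 → 67.44%.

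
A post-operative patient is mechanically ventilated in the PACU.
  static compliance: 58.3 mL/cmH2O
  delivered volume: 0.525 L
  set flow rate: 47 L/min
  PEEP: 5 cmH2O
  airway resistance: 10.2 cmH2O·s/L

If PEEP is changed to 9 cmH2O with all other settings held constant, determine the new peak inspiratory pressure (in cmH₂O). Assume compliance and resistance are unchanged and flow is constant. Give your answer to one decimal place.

26.0

Flow: 47 L/min ÷ 60 = 0.7833 L/s.
PIP = Vt/C + R·V̇ + PEEP (constant-flow equation of motion).
Only the baseline term changes: ΔPIP = ΔPEEP = 9 − 5 = 4.0 cmH2O.
Original PIP = 525/58.3 + 10.2×0.7833 + 5 = 21.995 cmH2O; new PIP = 21.995 + (4.0) = 25.995 cmH2O.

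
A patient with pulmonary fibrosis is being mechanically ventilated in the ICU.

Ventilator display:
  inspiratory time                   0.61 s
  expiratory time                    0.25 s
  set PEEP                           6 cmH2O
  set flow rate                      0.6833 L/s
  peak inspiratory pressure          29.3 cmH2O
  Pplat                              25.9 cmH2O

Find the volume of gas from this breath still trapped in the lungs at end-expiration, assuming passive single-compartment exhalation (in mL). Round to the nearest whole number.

38

Vt = flow × Ti = 0.6833 L/s × 0.61 s × 1000 mL/L = 416.81 mL.
R = (PIP − Pplat)/V̇ = (29.3 − 25.9) / 0.6833 = 3.4/0.6833 = 4.976 cmH2O·s/L.
C = Vt/(Pplat − PEEP) = 416.81 / (25.9 − 6) = 416.81/19.9 = 20.945 mL/cmH2O.
τ = R × C = 4.976 × 0.02095 L/cmH2O = 0.1042 s.
Fraction remaining = e^(−Te/τ) = e^(−0.25/0.1042) = 0.09079.
Trapped volume = 416.81 × 0.09079 = 37.842 mL.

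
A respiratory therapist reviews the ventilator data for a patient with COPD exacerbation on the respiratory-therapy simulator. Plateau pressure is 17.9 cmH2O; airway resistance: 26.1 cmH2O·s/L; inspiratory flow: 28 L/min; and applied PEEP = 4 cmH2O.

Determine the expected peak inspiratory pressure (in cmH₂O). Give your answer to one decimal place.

30.1

Flow: 28 L/min ÷ 60 = 0.4667 L/s.
PIP = Pplat + Raw × flow = 17.9 + 26.1 × 0.4667 = 17.9 + 12.181 = 30.081 cmH2O.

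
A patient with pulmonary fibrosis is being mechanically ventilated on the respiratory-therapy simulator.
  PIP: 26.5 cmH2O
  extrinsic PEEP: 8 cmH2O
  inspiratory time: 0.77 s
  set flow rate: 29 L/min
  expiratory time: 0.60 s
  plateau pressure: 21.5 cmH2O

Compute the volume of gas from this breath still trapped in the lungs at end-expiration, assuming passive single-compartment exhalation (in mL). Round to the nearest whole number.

45

Flow: 29 L/min ÷ 60 = 0.4833 L/s.
Vt = flow × Ti = 0.4833 L/s × 0.77 s × 1000 mL/L = 372.14 mL.
R = (PIP − Pplat)/V̇ = (26.5 − 21.5) / 0.4833 = 5.0/0.4833 = 10.346 cmH2O·s/L.
C = Vt/(Pplat − PEEP) = 372.14 / (21.5 − 8) = 372.14/13.5 = 27.566 mL/cmH2O.
τ = R × C = 10.346 × 0.02757 L/cmH2O = 0.2852 s.
Fraction remaining = e^(−Te/τ) = e^(−0.60/0.2852) = 0.122.
Trapped volume = 372.14 × 0.122 = 45.401 mL.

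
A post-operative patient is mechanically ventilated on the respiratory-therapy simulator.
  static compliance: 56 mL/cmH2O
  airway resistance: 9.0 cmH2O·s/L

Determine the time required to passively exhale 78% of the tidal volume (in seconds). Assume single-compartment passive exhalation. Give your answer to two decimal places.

τ = R × C = 9.0 × 56 mL/cmH2O = 9.0 × 0.056 L/cmH2O = 0.504 s.
Exhaled fraction f = 1 − e^(−t/τ) → t = −τ·ln(1 − f) = −0.504·ln(0.22) = 0.7631 s.

0.76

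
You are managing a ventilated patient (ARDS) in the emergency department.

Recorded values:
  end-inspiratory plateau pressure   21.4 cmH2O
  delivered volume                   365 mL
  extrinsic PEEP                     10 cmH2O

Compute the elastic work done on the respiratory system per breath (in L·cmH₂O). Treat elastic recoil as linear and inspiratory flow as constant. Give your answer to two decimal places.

Elastic work ≈ ½ × (Pplat − PEEP) × Vt = 0.5 × (21.4 − 10) × 0.365 L = 0.5 × 11.4 × 0.365 = 2.081 L·cmH2O.

2.08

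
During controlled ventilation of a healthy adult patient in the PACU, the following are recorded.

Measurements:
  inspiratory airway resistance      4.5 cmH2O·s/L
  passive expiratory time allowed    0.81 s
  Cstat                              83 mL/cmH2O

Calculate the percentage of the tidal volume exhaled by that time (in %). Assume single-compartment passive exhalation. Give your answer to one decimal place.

88.6

τ = R × C = 4.5 × 83 mL/cmH2O = 4.5 × 0.083 L/cmH2O = 0.3735 s.
Passive exhalation: V(t)/V₀ = e^(−t/τ) = e^(−0.81/0.3735) = 0.1143.
Fraction exhaled = 1 − 0.1143 = 0.8857 → 88.57%.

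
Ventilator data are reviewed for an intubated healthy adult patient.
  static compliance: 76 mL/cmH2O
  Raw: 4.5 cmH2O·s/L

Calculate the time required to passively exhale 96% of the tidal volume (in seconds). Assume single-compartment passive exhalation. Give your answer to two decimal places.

τ = R × C = 4.5 × 76 mL/cmH2O = 4.5 × 0.076 L/cmH2O = 0.342 s.
Exhaled fraction f = 1 − e^(−t/τ) → t = −τ·ln(1 − f) = −0.342·ln(0.04) = 1.101 s.

1.10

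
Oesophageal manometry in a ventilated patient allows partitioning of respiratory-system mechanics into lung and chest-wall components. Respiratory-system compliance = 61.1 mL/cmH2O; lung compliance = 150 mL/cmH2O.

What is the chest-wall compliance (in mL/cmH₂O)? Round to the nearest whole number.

1/Ccw = 1/Crs − 1/CL.
1/Ccw = 1/61.1 − 1/150 = 0.0097.
Ccw = 103.09 mL/cmH2O.

103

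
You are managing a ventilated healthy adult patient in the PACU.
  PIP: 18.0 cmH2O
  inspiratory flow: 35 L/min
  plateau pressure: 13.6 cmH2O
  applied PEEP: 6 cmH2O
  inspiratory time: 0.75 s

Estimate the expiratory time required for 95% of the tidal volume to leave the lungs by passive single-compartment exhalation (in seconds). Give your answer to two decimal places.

1.30

Flow: 35 L/min ÷ 60 = 0.5833 L/s.
Vt = flow × Ti = 0.5833 L/s × 0.75 s × 1000 mL/L = 437.48 mL.
R = (PIP − Pplat)/V̇ = (18.0 − 13.6) / 0.5833 = 4.4/0.5833 = 7.543 cmH2O·s/L.
C = Vt/(Pplat − PEEP) = 437.48 / (13.6 − 6) = 437.48/7.6 = 57.563 mL/cmH2O.
τ = R × C = 7.543 × 0.05756 L/cmH2O = 0.4342 s.
t = −τ·ln(1 − 0.95) = −0.4342·ln(0.05) = 1.301 s.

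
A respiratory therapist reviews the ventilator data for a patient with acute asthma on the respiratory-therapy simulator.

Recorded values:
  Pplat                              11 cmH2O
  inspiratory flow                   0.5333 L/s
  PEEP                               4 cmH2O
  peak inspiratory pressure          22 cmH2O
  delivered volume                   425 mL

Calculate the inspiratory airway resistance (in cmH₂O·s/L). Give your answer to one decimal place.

Raw = (PIP − Pplat) / flow = (22 − 11) / 0.5333 = 11.0 / 0.5333 = 20.626 cmH2O·s/L.

20.6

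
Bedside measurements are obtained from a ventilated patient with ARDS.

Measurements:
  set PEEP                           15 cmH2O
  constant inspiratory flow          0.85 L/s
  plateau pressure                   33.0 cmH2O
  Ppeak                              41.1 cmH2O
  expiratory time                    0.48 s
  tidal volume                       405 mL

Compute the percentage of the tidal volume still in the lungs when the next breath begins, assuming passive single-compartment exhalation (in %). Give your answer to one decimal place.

R = (PIP − Pplat)/V̇ = (41.1 − 33.0) / 0.85 = 8.1/0.85 = 9.529 cmH2O·s/L.
C = Vt/(Pplat − PEEP) = 405.0 / (33.0 − 15) = 405.0/18.0 = 22.5 mL/cmH2O.
τ = R × C = 9.529 × 0.0225 L/cmH2O = 0.2144 s.
Fraction remaining at end-expiration = e^(−Te/τ) = e^(−0.48/0.2144) = 0.1066 → 10.66%.

10.7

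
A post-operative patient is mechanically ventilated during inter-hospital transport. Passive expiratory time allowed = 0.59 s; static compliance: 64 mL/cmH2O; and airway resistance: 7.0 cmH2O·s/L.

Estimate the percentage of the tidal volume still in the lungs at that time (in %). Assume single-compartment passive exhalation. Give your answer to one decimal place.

τ = R × C = 7.0 × 64 mL/cmH2O = 7.0 × 0.064 L/cmH2O = 0.448 s.
Passive exhalation: V(t)/V₀ = e^(−t/τ) = e^(−0.59/0.448) = 0.2679.
Fraction remaining = 0.2679 → 26.79%.

26.8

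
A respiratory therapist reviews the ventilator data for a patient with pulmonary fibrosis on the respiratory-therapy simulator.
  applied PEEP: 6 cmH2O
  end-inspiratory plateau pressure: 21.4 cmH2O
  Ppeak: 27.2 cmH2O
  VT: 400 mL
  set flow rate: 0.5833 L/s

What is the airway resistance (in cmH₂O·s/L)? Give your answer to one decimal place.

9.9

Raw = (PIP − Pplat) / flow = (27.2 − 21.4) / 0.5833 = 5.8 / 0.5833 = 9.943 cmH2O·s/L.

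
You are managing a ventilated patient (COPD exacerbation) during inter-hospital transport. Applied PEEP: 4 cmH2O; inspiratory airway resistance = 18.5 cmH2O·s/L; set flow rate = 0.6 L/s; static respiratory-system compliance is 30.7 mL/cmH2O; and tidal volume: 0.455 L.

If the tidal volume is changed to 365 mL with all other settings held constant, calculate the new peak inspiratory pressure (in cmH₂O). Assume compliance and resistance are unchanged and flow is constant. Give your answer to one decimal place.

27.0

PIP = Vt/C + R·V̇ + PEEP (constant-flow equation of motion).
Only the elastic term changes: ΔPIP = ΔVt / C = (365 − 455) / 30.7 = -2.932 cmH2O.
Original PIP = 455/30.7 + 18.5×0.6 + 4 = 29.921 cmH2O; new PIP = 29.921 + (-2.932) = 26.989 cmH2O.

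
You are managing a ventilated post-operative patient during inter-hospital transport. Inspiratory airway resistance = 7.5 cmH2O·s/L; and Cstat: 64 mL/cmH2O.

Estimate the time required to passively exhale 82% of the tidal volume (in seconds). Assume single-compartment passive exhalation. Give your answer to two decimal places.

τ = R × C = 7.5 × 64 mL/cmH2O = 7.5 × 0.064 L/cmH2O = 0.48 s.
Exhaled fraction f = 1 − e^(−t/τ) → t = −τ·ln(1 − f) = −0.48·ln(0.18) = 0.8231 s.

0.82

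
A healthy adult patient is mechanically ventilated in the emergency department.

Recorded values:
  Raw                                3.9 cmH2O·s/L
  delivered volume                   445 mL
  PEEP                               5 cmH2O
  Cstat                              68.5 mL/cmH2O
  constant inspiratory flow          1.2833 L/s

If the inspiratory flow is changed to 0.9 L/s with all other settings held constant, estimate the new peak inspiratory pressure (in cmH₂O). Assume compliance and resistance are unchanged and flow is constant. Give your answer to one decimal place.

15.0

PIP = Vt/C + R·V̇ + PEEP (constant-flow equation of motion).
Only the resistive term changes: ΔPIP = R × ΔV̇ = 3.9 × (0.9 − 1.2833) = 3.9 × -0.3833 = -1.495 cmH2O.
Original PIP = 445/68.5 + 3.9×1.2833 + 5 = 16.501 cmH2O; new PIP = 16.501 + (-1.495) = 15.006 cmH2O.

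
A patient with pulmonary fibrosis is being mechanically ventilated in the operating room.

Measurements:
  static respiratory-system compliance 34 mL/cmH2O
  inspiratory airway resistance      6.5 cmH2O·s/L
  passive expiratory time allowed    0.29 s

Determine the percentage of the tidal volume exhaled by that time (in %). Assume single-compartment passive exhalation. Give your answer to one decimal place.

73.1

τ = R × C = 6.5 × 34 mL/cmH2O = 6.5 × 0.034 L/cmH2O = 0.221 s.
Passive exhalation: V(t)/V₀ = e^(−t/τ) = e^(−0.29/0.221) = 0.2692.
Fraction exhaled = 1 − 0.2692 = 0.7308 → 73.08%.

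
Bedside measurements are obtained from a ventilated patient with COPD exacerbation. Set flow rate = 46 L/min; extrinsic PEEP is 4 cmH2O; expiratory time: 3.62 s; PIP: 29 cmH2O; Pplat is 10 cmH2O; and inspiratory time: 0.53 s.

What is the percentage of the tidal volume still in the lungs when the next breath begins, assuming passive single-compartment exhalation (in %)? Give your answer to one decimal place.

11.6

Flow: 46 L/min ÷ 60 = 0.7667 L/s.
Vt = flow × Ti = 0.7667 L/s × 0.53 s × 1000 mL/L = 406.35 mL.
R = (PIP − Pplat)/V̇ = (29 − 10) / 0.7667 = 19.0/0.7667 = 24.782 cmH2O·s/L.
C = Vt/(Pplat − PEEP) = 406.35 / (10 − 4) = 406.35/6.0 = 67.725 mL/cmH2O.
τ = R × C = 24.782 × 0.06773 L/cmH2O = 1.678 s.
Fraction remaining at end-expiration = e^(−Te/τ) = e^(−3.62/1.678) = 0.1156 → 11.56%.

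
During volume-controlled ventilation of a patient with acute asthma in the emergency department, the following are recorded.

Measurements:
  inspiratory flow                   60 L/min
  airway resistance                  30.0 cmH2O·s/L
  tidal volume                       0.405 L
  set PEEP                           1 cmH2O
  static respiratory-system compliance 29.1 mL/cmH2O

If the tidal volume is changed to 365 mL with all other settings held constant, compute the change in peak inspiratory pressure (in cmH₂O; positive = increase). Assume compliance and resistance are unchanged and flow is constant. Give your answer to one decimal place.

-1.4

PIP = Vt/C + R·V̇ + PEEP (constant-flow equation of motion).
Only the elastic term changes: ΔPIP = ΔVt / C = (365 − 405) / 29.1 = -1.375 cmH2O.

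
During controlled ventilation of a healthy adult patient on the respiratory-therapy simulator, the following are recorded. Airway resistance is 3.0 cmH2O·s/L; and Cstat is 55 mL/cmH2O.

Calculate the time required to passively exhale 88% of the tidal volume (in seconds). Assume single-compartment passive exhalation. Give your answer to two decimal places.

τ = R × C = 3.0 × 55 mL/cmH2O = 3.0 × 0.055 L/cmH2O = 0.165 s.
Exhaled fraction f = 1 − e^(−t/τ) → t = −τ·ln(1 − f) = −0.165·ln(0.12) = 0.3498 s.

0.35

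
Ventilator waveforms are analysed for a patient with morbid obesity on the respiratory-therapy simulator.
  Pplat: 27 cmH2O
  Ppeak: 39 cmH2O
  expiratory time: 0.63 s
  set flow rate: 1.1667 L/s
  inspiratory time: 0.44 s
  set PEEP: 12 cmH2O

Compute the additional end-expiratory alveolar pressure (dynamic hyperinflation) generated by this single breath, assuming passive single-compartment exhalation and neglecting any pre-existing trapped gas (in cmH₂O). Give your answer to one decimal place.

2.5

Vt = flow × Ti = 1.1667 L/s × 0.44 s × 1000 mL/L = 513.35 mL.
R = (PIP − Pplat)/V̇ = (39 − 27) / 1.1667 = 12.0/1.1667 = 10.285 cmH2O·s/L.
C = Vt/(Pplat − PEEP) = 513.35 / (27 − 12) = 513.35/15.0 = 34.223 mL/cmH2O.
τ = R × C = 10.285 × 0.03422 L/cmH2O = 0.352 s.
Fraction remaining = e^(−Te/τ) = e^(−0.63/0.352) = 0.167; trapped volume = 513.35 × 0.167 = 85.729 mL.
Additional alveolar pressure from trapping ≈ V_trapped / C = 85.729 / 34.223 = 2.505 cmH2O.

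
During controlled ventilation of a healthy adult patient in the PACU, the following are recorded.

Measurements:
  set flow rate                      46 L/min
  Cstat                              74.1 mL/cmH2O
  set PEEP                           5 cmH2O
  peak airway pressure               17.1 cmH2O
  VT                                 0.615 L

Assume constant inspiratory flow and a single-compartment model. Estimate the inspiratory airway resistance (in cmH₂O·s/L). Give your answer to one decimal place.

5.0

Flow: 46 L/min ÷ 60 = 0.7667 L/s.
Equation of motion (constant flow): PIP = Vt/C + R·V̇ + PEEP.
R·V̇ = PIP − Vt/C − PEEP = 17.1 − 615/74.1 − 5 = 17.1 − 8.3 − 5 = 3.8 cmH2O.
R = 3.8 / 0.7667 = 4.956 cmH2O·s/L.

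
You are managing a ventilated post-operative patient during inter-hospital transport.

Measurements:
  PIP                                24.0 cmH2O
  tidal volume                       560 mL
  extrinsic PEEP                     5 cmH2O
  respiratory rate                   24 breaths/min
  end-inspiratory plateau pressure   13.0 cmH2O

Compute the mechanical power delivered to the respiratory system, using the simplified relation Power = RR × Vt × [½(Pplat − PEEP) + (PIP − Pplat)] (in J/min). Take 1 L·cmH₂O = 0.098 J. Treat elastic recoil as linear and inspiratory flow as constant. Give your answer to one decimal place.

19.8

Per-breath work = Vt × [½(Pplat−PEEP) + (PIP−Pplat)] = 0.560 × [0.5×8.0 + 11.0] = 0.560 × 15.0 = 8.4 L·cmH2O.
Power = 24 × 8.4 = 201.6 L·cmH2O/min.
× 0.098 J/(L·cmH2O) → 19.757 J/min.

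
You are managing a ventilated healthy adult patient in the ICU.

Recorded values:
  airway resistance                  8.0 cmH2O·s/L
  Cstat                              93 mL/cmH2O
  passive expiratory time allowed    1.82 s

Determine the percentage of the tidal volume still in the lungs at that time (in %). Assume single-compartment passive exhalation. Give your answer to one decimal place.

8.7

τ = R × C = 8.0 × 93 mL/cmH2O = 8.0 × 0.093 L/cmH2O = 0.744 s.
Passive exhalation: V(t)/V₀ = e^(−t/τ) = e^(−1.82/0.744) = 0.08662.
Fraction remaining = 0.08662 → 8.662%.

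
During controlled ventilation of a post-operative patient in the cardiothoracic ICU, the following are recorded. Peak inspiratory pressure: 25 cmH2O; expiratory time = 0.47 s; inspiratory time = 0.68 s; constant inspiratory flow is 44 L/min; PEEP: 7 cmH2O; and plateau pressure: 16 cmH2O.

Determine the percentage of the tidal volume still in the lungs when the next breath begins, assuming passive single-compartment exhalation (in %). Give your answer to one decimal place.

Flow: 44 L/min ÷ 60 = 0.7333 L/s.
Vt = flow × Ti = 0.7333 L/s × 0.68 s × 1000 mL/L = 498.64 mL.
R = (PIP − Pplat)/V̇ = (25 − 16) / 0.7333 = 9.0/0.7333 = 12.273 cmH2O·s/L.
C = Vt/(Pplat − PEEP) = 498.64 / (16 − 7) = 498.64/9.0 = 55.404 mL/cmH2O.
τ = R × C = 12.273 × 0.0554 L/cmH2O = 0.6799 s.
Fraction remaining at end-expiration = e^(−Te/τ) = e^(−0.47/0.6799) = 0.5009 → 50.09%.

50.1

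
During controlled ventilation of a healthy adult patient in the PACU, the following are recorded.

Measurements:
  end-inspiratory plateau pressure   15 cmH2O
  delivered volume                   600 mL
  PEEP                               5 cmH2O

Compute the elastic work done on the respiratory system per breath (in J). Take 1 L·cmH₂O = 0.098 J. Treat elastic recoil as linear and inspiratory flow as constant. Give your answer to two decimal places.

Elastic work ≈ ½ × (Pplat − PEEP) × Vt = 0.5 × (15 − 5) × 0.600 L = 0.5 × 10.0 × 0.600 = 3.0 L·cmH2O.
× 0.098 J/(L·cmH2O) → 0.294 J.

0.29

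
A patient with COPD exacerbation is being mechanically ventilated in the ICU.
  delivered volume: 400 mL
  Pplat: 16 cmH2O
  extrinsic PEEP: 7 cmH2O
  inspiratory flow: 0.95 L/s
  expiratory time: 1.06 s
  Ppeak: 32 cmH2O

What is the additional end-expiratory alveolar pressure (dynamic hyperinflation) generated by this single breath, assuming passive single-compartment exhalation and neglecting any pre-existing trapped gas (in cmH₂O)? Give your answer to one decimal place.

R = (PIP − Pplat)/V̇ = (32 − 16) / 0.95 = 16.0/0.95 = 16.842 cmH2O·s/L.
C = Vt/(Pplat − PEEP) = 400.0 / (16 − 7) = 400.0/9.0 = 44.444 mL/cmH2O.
τ = R × C = 16.842 × 0.04444 L/cmH2O = 0.7485 s.
Fraction remaining = e^(−Te/τ) = e^(−1.06/0.7485) = 0.2426; trapped volume = 400.0 × 0.2426 = 97.04 mL.
Additional alveolar pressure from trapping ≈ V_trapped / C = 97.04 / 44.444 = 2.183 cmH2O.

2.2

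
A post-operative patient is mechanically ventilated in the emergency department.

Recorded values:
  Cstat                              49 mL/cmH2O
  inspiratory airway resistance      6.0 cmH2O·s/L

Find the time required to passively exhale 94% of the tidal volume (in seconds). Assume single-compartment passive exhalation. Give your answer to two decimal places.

τ = R × C = 6.0 × 49 mL/cmH2O = 6.0 × 0.049 L/cmH2O = 0.294 s.
Exhaled fraction f = 1 − e^(−t/τ) → t = −τ·ln(1 − f) = −0.294·ln(0.06) = 0.8271 s.

0.83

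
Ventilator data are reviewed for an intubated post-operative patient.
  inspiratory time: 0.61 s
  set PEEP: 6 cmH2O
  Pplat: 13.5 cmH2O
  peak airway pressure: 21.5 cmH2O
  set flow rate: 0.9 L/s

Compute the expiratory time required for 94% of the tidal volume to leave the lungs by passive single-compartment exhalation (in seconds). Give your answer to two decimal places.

1.83

Vt = flow × Ti = 0.9 L/s × 0.61 s × 1000 mL/L = 549.0 mL.
R = (PIP − Pplat)/V̇ = (21.5 − 13.5) / 0.9 = 8.0/0.9 = 8.889 cmH2O·s/L.
C = Vt/(Pplat − PEEP) = 549.0 / (13.5 − 6) = 549.0/7.5 = 73.2 mL/cmH2O.
τ = R × C = 8.889 × 0.0732 L/cmH2O = 0.6507 s.
t = −τ·ln(1 − 0.94) = −0.6507·ln(0.06) = 1.831 s.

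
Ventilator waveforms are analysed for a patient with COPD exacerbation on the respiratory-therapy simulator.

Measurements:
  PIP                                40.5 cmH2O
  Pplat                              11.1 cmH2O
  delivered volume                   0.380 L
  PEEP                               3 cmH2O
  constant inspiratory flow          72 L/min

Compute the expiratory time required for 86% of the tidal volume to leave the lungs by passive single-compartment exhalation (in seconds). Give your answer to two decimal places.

2.26

Flow: 72 L/min ÷ 60 = 1.2 L/s.
R = (PIP − Pplat)/V̇ = (40.5 − 11.1) / 1.2 = 29.4/1.2 = 24.5 cmH2O·s/L.
C = Vt/(Pplat − PEEP) = 380.0 / (11.1 − 3) = 380.0/8.1 = 46.914 mL/cmH2O.
τ = R × C = 24.5 × 0.04691 L/cmH2O = 1.149 s.
t = −τ·ln(1 − 0.86) = −1.149·ln(0.14) = 2.259 s.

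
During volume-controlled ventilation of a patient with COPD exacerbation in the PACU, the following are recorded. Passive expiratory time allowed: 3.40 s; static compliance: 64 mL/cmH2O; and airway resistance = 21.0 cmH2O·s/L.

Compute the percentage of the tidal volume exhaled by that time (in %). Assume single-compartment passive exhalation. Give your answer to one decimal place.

92.0

τ = R × C = 21.0 × 64 mL/cmH2O = 21.0 × 0.064 L/cmH2O = 1.344 s.
Passive exhalation: V(t)/V₀ = e^(−t/τ) = e^(−3.40/1.344) = 0.07968.
Fraction exhaled = 1 − 0.07968 = 0.9203 → 92.03%.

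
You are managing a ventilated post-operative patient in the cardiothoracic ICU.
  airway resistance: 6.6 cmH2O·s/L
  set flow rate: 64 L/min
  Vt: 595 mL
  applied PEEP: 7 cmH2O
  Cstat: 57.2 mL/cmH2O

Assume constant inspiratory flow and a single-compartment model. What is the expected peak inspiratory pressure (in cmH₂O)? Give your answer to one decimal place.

Flow: 64 L/min ÷ 60 = 1.0667 L/s.
Equation of motion (constant flow): PIP = Vt/C + R·V̇ + PEEP.
PIP = 595/57.2 + 6.6×1.0667 + 7 = 10.402 + 7.04 + 7 = 24.442 cmH2O.

24.4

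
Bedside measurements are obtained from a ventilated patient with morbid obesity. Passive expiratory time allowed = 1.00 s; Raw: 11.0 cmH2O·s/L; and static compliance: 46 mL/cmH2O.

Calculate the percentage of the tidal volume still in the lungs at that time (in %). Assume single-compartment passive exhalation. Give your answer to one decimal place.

13.9

τ = R × C = 11.0 × 46 mL/cmH2O = 11.0 × 0.046 L/cmH2O = 0.506 s.
Passive exhalation: V(t)/V₀ = e^(−t/τ) = e^(−1.00/0.506) = 0.1386.
Fraction remaining = 0.1386 → 13.86%.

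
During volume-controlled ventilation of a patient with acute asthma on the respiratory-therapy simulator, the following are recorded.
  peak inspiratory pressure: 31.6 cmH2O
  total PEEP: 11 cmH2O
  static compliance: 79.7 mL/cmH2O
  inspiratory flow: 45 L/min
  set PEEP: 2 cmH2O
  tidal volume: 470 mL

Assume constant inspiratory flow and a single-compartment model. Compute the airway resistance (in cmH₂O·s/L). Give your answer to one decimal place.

Flow: 45 L/min ÷ 60 = 0.75 L/s.
Total PEEP = 11 cmH2O (set 2 + intrinsic 9); this is the baseline alveolar pressure.
Equation of motion (constant flow): PIP = Vt/C + R·V̇ + PEEP.
R·V̇ = PIP − Vt/C − PEEP = 31.6 − 470/79.7 − 11 = 31.6 − 5.897 − 11 = 14.703 cmH2O.
R = 14.703 / 0.75 = 19.604 cmH2O·s/L.

19.6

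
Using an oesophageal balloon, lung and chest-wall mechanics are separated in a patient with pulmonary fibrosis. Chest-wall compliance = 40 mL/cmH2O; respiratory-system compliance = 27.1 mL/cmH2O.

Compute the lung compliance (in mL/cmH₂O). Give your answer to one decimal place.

1/CL = 1/Crs − 1/Ccw.
1/CL = 1/27.1 − 1/40 = 0.0119.
CL = 84.034 mL/cmH2O.

84.0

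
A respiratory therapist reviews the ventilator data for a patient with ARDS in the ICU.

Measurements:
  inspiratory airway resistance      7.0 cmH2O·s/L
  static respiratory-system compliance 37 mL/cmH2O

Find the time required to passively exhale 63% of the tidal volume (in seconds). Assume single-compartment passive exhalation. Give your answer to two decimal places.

τ = R × C = 7.0 × 37 mL/cmH2O = 7.0 × 0.037 L/cmH2O = 0.259 s.
Exhaled fraction f = 1 − e^(−t/τ) → t = −τ·ln(1 − f) = −0.259·ln(0.37) = 0.2575 s.

0.26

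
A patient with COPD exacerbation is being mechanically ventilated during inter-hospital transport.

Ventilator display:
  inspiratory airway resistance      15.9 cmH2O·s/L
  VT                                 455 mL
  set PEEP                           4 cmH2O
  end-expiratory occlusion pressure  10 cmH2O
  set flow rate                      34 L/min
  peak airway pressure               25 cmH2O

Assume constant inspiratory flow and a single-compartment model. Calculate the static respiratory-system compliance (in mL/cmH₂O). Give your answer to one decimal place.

Flow: 34 L/min ÷ 60 = 0.5667 L/s.
Total PEEP = 10 cmH2O (set 4 + intrinsic 6); this is the baseline alveolar pressure.
Equation of motion (constant flow): PIP = Vt/C + R·V̇ + PEEP.
Vt/C = PIP − R·V̇ − PEEP = 25 − 15.9×0.5667 − 10 = 25 − 9.011 − 10 = 5.989 cmH2O.
C = Vt / 5.989 = 455 / 5.989 = 75.973 mL/cmH2O.

76.0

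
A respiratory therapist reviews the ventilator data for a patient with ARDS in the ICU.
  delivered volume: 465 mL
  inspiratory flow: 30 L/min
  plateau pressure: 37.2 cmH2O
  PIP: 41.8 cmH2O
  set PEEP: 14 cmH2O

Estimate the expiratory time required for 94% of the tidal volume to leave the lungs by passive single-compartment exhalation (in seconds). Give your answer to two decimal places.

0.52

Flow: 30 L/min ÷ 60 = 0.5 L/s.
R = (PIP − Pplat)/V̇ = (41.8 − 37.2) / 0.5 = 4.6/0.5 = 9.2 cmH2O·s/L.
C = Vt/(Pplat − PEEP) = 465.0 / (37.2 − 14) = 465.0/23.2 = 20.043 mL/cmH2O.
τ = R × C = 9.2 × 0.02004 L/cmH2O = 0.1844 s.
t = −τ·ln(1 − 0.94) = −0.1844·ln(0.06) = 0.5188 s.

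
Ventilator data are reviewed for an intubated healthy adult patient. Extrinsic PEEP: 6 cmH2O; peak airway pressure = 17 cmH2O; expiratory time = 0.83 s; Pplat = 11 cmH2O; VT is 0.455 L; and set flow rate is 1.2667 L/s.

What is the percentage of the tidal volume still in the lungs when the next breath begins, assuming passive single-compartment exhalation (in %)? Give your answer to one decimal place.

14.6

R = (PIP − Pplat)/V̇ = (17 − 11) / 1.2667 = 6.0/1.2667 = 4.737 cmH2O·s/L.
C = Vt/(Pplat − PEEP) = 455.0 / (11 − 6) = 455.0/5.0 = 91.0 mL/cmH2O.
τ = R × C = 4.737 × 0.091 L/cmH2O = 0.4311 s.
Fraction remaining at end-expiration = e^(−Te/τ) = e^(−0.83/0.4311) = 0.1458 → 14.58%.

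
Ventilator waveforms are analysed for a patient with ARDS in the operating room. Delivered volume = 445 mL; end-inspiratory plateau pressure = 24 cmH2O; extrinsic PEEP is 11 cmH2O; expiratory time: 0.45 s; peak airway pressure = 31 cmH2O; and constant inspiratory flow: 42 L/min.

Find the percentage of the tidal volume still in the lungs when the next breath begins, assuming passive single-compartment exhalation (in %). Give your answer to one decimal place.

26.9

Flow: 42 L/min ÷ 60 = 0.7 L/s.
R = (PIP − Pplat)/V̇ = (31 − 24) / 0.7 = 7.0/0.7 = 10.0 cmH2O·s/L.
C = Vt/(Pplat − PEEP) = 445.0 / (24 − 11) = 445.0/13.0 = 34.231 mL/cmH2O.
τ = R × C = 10.0 × 0.03423 L/cmH2O = 0.3423 s.
Fraction remaining at end-expiration = e^(−Te/τ) = e^(−0.45/0.3423) = 0.2686 → 26.86%.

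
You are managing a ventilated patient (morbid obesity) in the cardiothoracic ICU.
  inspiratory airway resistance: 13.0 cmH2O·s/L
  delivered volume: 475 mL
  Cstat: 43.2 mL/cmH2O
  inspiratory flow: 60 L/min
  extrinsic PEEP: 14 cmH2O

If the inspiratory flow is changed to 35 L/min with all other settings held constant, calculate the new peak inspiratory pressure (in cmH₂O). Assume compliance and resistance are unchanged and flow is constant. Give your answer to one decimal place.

32.6

Flow: 60 L/min ÷ 60 = 1 L/s.
New flow: 35 L/min ÷ 60 = 0.5833 L/s.
PIP = Vt/C + R·V̇ + PEEP (constant-flow equation of motion).
Only the resistive term changes: ΔPIP = R × ΔV̇ = 13.0 × (0.5833 − 1) = 13.0 × -0.4167 = -5.417 cmH2O.
Original PIP = 475/43.2 + 13.0×1 + 14 = 37.995 cmH2O; new PIP = 37.995 + (-5.417) = 32.578 cmH2O.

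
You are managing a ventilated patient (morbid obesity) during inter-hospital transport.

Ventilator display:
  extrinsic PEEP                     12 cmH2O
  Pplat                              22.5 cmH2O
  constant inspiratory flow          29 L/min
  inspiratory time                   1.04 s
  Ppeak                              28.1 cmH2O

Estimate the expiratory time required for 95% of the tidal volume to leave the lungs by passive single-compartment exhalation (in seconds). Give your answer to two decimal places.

Flow: 29 L/min ÷ 60 = 0.4833 L/s.
Vt = flow × Ti = 0.4833 L/s × 1.04 s × 1000 mL/L = 502.63 mL.
R = (PIP − Pplat)/V̇ = (28.1 − 22.5) / 0.4833 = 5.6/0.4833 = 11.587 cmH2O·s/L.
C = Vt/(Pplat − PEEP) = 502.63 / (22.5 − 12) = 502.63/10.5 = 47.87 mL/cmH2O.
τ = R × C = 11.587 × 0.04787 L/cmH2O = 0.5547 s.
t = −τ·ln(1 − 0.95) = −0.5547·ln(0.05) = 1.662 s.

1.66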